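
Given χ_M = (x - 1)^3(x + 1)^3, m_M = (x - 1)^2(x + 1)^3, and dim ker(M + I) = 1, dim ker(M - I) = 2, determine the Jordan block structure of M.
λ = -1: algebraic multiplicity 3 (exponent in χ_M), largest block size 3 (exponent in m_M), 1 block (geometric multiplicity). This forces block sizes [3].
λ = 1: algebraic multiplicity 3 (exponent in χ_M), largest block size 2 (exponent in m_M), 2 blocks (geometric multiplicity). These force block sizes [2, 1].

Jordan blocks: (-1, 3), (1, 2), (1, 1)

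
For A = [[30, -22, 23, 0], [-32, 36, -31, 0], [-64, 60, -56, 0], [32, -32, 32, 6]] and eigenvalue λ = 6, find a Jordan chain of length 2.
v_1 = [[-1, 0, 1, 3]]^T, v_2 = [[-1, 1, 2, 0]]^T

We seek v_1 ∈ ker((A - 6I)^2) \ ker(A - 6I), then set v_{i+1} = (A - 6I) v_i.

One such chain is v_1 = [[-1, 0, 1, 3]]^T, v_2 = [[-1, 1, 2, 0]]^T. Check: (A - 6I) v_2 = [[0, 0, 0, 0]]^T = 0.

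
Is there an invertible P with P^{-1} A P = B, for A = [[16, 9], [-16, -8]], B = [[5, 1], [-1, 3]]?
Yes.

Two matrices over a field are similar if and only if they have the same invariant factors.

Both A and B have characteristic polynomial (x - 4)^2 and minimal polynomial (x - 4)^2. Computing further, both have invariant factors (x - 4)^2. Hence A and B are similar.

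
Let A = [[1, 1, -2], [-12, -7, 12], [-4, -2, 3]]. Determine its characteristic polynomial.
xI - A = [[x - 1, -1, 2], [12, x + 7, -12], [4, 2, x - 3]].

Expanding det(xI - A) along the first row:
det(xI - A) = + (x - 1)·det([[x + 7, -12], [2, x - 3]]) - (-1)·det([[12, -12], [4, x - 3]]) + (2)·det([[12, x + 7], [4, 2]]).

Evaluating gives χ_A(x) = x^3 + 3x^2 + 3x + 1 = (x + 1)^3.

χ_A(x) = (x + 1)^3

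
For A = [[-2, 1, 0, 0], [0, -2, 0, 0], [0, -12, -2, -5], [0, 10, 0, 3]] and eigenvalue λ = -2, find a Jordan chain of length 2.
v_1 = [[0, 1, -1, -2]]^T, v_2 = [[1, 0, -2, 0]]^T

We seek v_1 ∈ ker((A + 2I)^2) \ ker(A + 2I), then set v_{i+1} = (A + 2I) v_i.

One such chain is v_1 = [[0, 1, -1, -2]]^T, v_2 = [[1, 0, -2, 0]]^T. Check: (A + 2I) v_2 = [[0, 0, 0, 0]]^T = 0.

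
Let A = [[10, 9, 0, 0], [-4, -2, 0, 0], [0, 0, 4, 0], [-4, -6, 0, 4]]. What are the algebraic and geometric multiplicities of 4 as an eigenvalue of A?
The characteristic polynomial is (x - 4)^4, so the factor x - 4 appears with exponent 4: the algebraic multiplicity is 4.

rank(A - 4I) = 1, so the eigenspace has dimension 4 - 1 = 3: the geometric multiplicity is 3.

Since 3 < 4, A is not diagonalizable.

algebraic multiplicity 4, geometric multiplicity 3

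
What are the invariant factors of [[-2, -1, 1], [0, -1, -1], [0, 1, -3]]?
x + 2, (x + 2)^2

The Jordan structure of A has elementary divisors (x + 2)^2, (x + 2). Arranging the block sizes at each eigenvalue in decreasing order and taking row products gives the invariant factors.

Invariant factors (smallest first, each dividing the next): x + 2, (x + 2)^2.

Check: the last factor (x + 2)^2 is the minimal polynomial, and the product (x + 2)^3 is the characteristic polynomial.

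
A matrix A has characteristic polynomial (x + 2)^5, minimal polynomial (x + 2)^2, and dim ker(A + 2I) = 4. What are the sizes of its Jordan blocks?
λ = -2: algebraic multiplicity 5 (exponent in χ_A), largest block size 2 (exponent in m_A), 4 blocks (geometric multiplicity). These force block sizes [2, 1, 1, 1].

Jordan blocks: (-2, 2), (-2, 1), (-2, 1), (-2, 1)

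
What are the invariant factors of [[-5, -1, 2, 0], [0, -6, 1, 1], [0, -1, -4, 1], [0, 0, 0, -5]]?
x + 5, (x + 5)^3

The Jordan structure of A has elementary divisors (x + 5)^3, (x + 5). Arranging the block sizes at each eigenvalue in decreasing order and taking row products gives the invariant factors.

Invariant factors (smallest first, each dividing the next): x + 5, (x + 5)^3.

Check: the last factor (x + 5)^3 is the minimal polynomial, and the product (x + 5)^4 is the characteristic polynomial.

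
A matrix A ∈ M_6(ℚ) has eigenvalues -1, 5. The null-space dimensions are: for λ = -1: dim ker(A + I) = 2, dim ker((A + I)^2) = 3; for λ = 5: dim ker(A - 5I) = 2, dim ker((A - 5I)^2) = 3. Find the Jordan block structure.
λ = -1: successive nullity increments [2, 1] count blocks of size ≥ k; block sizes are [2, 1].
λ = 5: successive nullity increments [2, 1] count blocks of size ≥ k; block sizes are [2, 1].

Jordan blocks: (-1, 2), (-1, 1), (5, 2), (5, 1)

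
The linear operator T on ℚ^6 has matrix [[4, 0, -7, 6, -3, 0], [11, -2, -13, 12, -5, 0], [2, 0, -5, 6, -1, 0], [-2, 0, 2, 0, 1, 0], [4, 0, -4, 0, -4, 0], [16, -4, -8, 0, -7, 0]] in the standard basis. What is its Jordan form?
The characteristic polynomial is det(xI - A) = x^3(x + 2)^2(x + 3), so the eigenvalues are -3 (algebraic multiplicity 1), -2 (algebraic multiplicity 2), 0 (algebraic multiplicity 3).

For λ = -3: algebraic multiplicity 1 gives one 1×1 block.

For λ = -2: rank(A + 2I) = 5, rank((A + 2I)^2) = 4. The eigenspace has dimension 6 - 5 = 1, so there is 1 Jordan block; the rank sequence gives block sizes [2].

For λ = 0: rank(A) = 4, rank(A^2) = 3. The eigenspace has dimension 6 - 4 = 2, so there are 2 Jordan blocks; the rank sequence gives block sizes [2, 1].

Assembling the blocks gives the Jordan form J above.

J = [[-3, 0, 0, 0, 0, 0], [0, -2, 1, 0, 0, 0], [0, 0, -2, 0, 0, 0], [0, 0, 0, 0, 1, 0], [0, 0, 0, 0, 0, 0], [0, 0, 0, 0, 0, 0]]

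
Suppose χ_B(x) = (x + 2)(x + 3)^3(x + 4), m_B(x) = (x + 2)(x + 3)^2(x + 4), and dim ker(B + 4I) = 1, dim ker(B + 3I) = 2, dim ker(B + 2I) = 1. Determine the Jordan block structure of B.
λ = -4: algebraic multiplicity 1 (exponent in χ_B), largest block size 1 (exponent in m_B), 1 block (geometric multiplicity). This forces block sizes [1].
λ = -3: algebraic multiplicity 3 (exponent in χ_B), largest block size 2 (exponent in m_B), 2 blocks (geometric multiplicity). These force block sizes [2, 1].
λ = -2: algebraic multiplicity 1 (exponent in χ_B), largest block size 1 (exponent in m_B), 1 block (geometric multiplicity). This forces block sizes [1].

Jordan blocks: (-4, 1), (-3, 2), (-3, 1), (-2, 1)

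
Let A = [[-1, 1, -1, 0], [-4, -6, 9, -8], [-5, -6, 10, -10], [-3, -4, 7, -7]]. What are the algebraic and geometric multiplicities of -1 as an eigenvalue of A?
The characteristic polynomial is (x + 1)^4, so the factor x + 1 appears with exponent 4: the algebraic multiplicity is 4.

rank(A + I) = 2, so the eigenspace has dimension 4 - 2 = 2: the geometric multiplicity is 2.

Since 2 < 4, A is not diagonalizable.

algebraic multiplicity 4, geometric multiplicity 2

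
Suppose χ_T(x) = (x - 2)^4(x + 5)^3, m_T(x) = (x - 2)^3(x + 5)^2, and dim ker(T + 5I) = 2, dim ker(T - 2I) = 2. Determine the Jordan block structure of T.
Jordan blocks: (-5, 2), (-5, 1), (2, 3), (2, 1)

λ = -5: algebraic multiplicity 3 (exponent in χ_T), largest block size 2 (exponent in m_T), 2 blocks (geometric multiplicity). These force block sizes [2, 1].
λ = 2: algebraic multiplicity 4 (exponent in χ_T), largest block size 3 (exponent in m_T), 2 blocks (geometric multiplicity). These force block sizes [3, 1].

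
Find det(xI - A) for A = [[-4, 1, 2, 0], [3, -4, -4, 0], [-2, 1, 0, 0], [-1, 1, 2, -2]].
xI - A = [[x + 4, -1, -2, 0], [-3, x + 4, 4, 0], [2, -1, x, 0], [1, -1, -2, x + 2]].

Expanding det(xI - A) along the first row:
det(xI - A) = + (x + 4)·det([[x + 4, 4, 0], [-1, x, 0], [-1, -2, x + 2]]) - (-1)·det([[-3, 4, 0], [2, x, 0], [1, -2, x + 2]]) + (-2)·det([[-3, x + 4, 0], [2, -1, 0], [1, -1, x + 2]]) - (0)·det([[-3, x + 4, 4], [2, -1, x], [1, -1, -2]]).

Evaluating gives χ_A(x) = x^4 + 10x^3 + 37x^2 + 60x + 36 = (x + 2)^2(x + 3)^2.

χ_A(x) = (x + 2)^2(x + 3)^2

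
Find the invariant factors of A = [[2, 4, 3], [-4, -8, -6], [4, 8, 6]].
The Jordan structure of A has elementary divisors x^2, x. Arranging the block sizes at each eigenvalue in decreasing order and taking row products gives the invariant factors.

Invariant factors (smallest first, each dividing the next): x, x^2.

Check: the last factor x^2 is the minimal polynomial, and the product x^3 is the characteristic polynomial.

x, x^2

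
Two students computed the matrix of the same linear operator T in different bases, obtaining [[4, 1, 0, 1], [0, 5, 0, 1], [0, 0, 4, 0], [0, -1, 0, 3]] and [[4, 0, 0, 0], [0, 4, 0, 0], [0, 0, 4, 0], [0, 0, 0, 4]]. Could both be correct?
Both have characteristic polynomial (x - 4)^4, but the minimal polynomial of A is (x - 4)^2 while the minimal polynomial of B is x - 4. The minimal polynomial is a similarity invariant, so A and B are not similar.

No.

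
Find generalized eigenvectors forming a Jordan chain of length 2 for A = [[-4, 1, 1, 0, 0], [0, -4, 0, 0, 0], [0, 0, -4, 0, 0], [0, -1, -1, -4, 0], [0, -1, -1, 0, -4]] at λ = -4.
We seek v_1 ∈ ker((A + 4I)^2) \ ker(A + 4I), then set v_{i+1} = (A + 4I) v_i.

One such chain is v_1 = [[0, 3, -2, 0, 0]]^T, v_2 = [[1, 0, 0, -1, -1]]^T. Check: (A + 4I) v_2 = [[0, 0, 0, 0, 0]]^T = 0.

v_1 = [[0, 3, -2, 0, 0]]^T, v_2 = [[1, 0, 0, -1, -1]]^T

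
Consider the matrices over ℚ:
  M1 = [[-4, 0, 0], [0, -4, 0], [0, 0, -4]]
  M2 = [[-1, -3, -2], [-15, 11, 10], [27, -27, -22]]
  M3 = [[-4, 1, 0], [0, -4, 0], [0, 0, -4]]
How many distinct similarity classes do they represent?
Characteristic polynomials: χ_{M1} = (x + 4)^3, χ_{M2} = (x + 4)^3, χ_{M3} = (x + 4)^3.

{M1}: invariant factors x + 4, x + 4, x + 4.

{M2, M3}: invariant factors x + 4, (x + 4)^2.

Matrices are similar if and only if their invariant-factor lists agree; the partition into similarity classes is {M1}, {M2, M3}.

2 classes: {M1}, {M2, M3}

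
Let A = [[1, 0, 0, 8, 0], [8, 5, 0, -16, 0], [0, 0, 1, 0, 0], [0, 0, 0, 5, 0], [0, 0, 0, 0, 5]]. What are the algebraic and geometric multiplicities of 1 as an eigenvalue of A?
The characteristic polynomial is (x - 5)^3(x - 1)^2, so the factor x - 1 appears with exponent 2: the algebraic multiplicity is 2.

rank(A - I) = 3, so the eigenspace has dimension 5 - 3 = 2: the geometric multiplicity is 2.

algebraic multiplicity 2, geometric multiplicity 2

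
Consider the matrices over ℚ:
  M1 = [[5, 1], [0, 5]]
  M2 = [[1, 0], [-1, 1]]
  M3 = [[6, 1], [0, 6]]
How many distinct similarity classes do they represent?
Characteristic polynomials: χ_{M1} = (x - 5)^2, χ_{M2} = (x - 1)^2, χ_{M3} = (x - 6)^2.

{M1}: invariant factors (x - 5)^2.

{M2}: invariant factors (x - 1)^2.

{M3}: invariant factors (x - 6)^2.

Matrices are similar if and only if their invariant-factor lists agree; the partition into similarity classes is {M1}, {M2}, {M3}.

3 classes: {M1}, {M2}, {M3}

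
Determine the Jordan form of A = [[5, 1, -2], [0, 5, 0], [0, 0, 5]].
The characteristic polynomial is det(xI - A) = (x - 5)^3, so the eigenvalues are 5 (algebraic multiplicity 3).

For λ = 5: rank(A - 5I) = 1, rank((A - 5I)^2) = 0. The eigenspace has dimension 3 - 1 = 2, so there are 2 Jordan blocks; the rank sequence gives block sizes [2, 1].

Assembling the blocks gives the Jordan form J above.

J = [[5, 1, 0], [0, 5, 0], [0, 0, 5]]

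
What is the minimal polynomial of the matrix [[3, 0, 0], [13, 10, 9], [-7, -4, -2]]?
The characteristic polynomial factors as (x - 4)^2(x - 3). The minimal polynomial is ∏(x - λ)^{k_λ} where k_λ is the size of the largest Jordan block at λ.

For λ = 3: rank(A - 3I) = 2, and the largest Jordan block has size 1 (the smallest k with rank((A - 3I)^k) = rank((A - 3I)^(k+1))).
For λ = 4: rank(A - 4I) = 2, and the largest Jordan block has size 2 (the smallest k with rank((A - 4I)^k) = rank((A - 4I)^(k+1))).

So m_A(x) = (x - 4)^2(x - 3).

m_A(x) = (x - 4)^2(x - 3)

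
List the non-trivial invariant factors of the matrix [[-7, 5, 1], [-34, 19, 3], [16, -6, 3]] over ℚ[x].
The Jordan structure of A has elementary divisors (x - 5)^3. Arranging the block sizes at each eigenvalue in decreasing order and taking row products gives the invariant factors.

Invariant factors (smallest first, each dividing the next): (x - 5)^3.

Check: the last factor (x - 5)^3 is the minimal polynomial, and the product (x - 5)^3 is the characteristic polynomial.

(x - 5)^3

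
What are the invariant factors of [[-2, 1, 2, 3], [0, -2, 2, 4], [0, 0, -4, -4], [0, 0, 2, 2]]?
x + 2, x(x + 2)^2

The Jordan structure of A has elementary divisors (x + 2)^2, (x + 2), x. Arranging the block sizes at each eigenvalue in decreasing order and taking row products gives the invariant factors.

Invariant factors (smallest first, each dividing the next): x + 2, x(x + 2)^2.

Check: the last factor x(x + 2)^2 is the minimal polynomial, and the product x(x + 2)^3 is the characteristic polynomial.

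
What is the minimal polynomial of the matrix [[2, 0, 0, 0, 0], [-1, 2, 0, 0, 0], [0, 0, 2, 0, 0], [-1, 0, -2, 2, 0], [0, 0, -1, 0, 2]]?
The characteristic polynomial factors as (x - 2)^5. The minimal polynomial is ∏(x - λ)^{k_λ} where k_λ is the size of the largest Jordan block at λ.

For λ = 2: rank(A - 2I) = 2, and the largest Jordan block has size 2 (the smallest k with rank((A - 2I)^k) = rank((A - 2I)^(k+1))).

So m_A(x) = (x - 2)^2.

m_A(x) = (x - 2)^2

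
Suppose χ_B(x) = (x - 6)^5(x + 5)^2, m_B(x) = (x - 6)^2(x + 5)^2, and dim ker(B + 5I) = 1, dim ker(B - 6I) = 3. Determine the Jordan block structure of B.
Jordan blocks: (-5, 2), (6, 2), (6, 2), (6, 1)

λ = -5: algebraic multiplicity 2 (exponent in χ_B), largest block size 2 (exponent in m_B), 1 block (geometric multiplicity). This forces block sizes [2].
λ = 6: algebraic multiplicity 5 (exponent in χ_B), largest block size 2 (exponent in m_B), 3 blocks (geometric multiplicity). These force block sizes [2, 2, 1].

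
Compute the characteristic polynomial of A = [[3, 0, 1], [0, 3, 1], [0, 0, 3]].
xI - A = [[x - 3, 0, -1], [0, x - 3, -1], [0, 0, x - 3]].

Expanding det(xI - A) along the first row:
det(xI - A) = + (x - 3)·det([[x - 3, -1], [0, x - 3]]) - (0)·det([[0, -1], [0, x - 3]]) + (-1)·det([[0, x - 3], [0, 0]]).

Evaluating gives χ_A(x) = x^3 - 9x^2 + 27x - 27 = (x - 3)^3.

χ_A(x) = (x - 3)^3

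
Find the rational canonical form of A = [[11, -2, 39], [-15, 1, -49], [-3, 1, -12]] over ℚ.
R = [[0, 0, 5], [1, 0, -3], [0, 1, 0]]

The invariant factors of A (the non-unit diagonal entries of the Smith normal form of xI - A over ℚ[x]) are x^3 + 3x - 5, each dividing the next. The characteristic polynomial is their product, x^3 + 3x - 5.

The rational canonical form is the block-diagonal matrix of companion matrices C(f_i):
R = [[0, 0, 5], [1, 0, -3], [0, 1, 0]].

Note the characteristic polynomial does not split into linear factors over ℚ, so A has no Jordan form over ℚ; the rational canonical form exists over any field.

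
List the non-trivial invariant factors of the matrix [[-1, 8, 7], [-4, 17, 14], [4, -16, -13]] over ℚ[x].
x - 1, (x - 1)^2

The Jordan structure of A has elementary divisors (x - 1)^2, (x - 1). Arranging the block sizes at each eigenvalue in decreasing order and taking row products gives the invariant factors.

Invariant factors (smallest first, each dividing the next): x - 1, (x - 1)^2.

Check: the last factor (x - 1)^2 is the minimal polynomial, and the product (x - 1)^3 is the characteristic polynomial.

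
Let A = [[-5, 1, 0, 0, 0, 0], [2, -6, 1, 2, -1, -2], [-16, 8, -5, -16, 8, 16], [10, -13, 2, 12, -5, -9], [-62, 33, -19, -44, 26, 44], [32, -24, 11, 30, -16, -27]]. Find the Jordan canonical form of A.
J = [[-5, 1, 0, 0, 0, 0], [0, -5, 1, 0, 0, 0], [0, 0, -5, 0, 0, 0], [0, 0, 0, 3, 1, 0], [0, 0, 0, 0, 3, 0], [0, 0, 0, 0, 0, 4]]

The characteristic polynomial is det(xI - A) = (x - 4)(x - 3)^2(x + 5)^3, so the eigenvalues are -5 (algebraic multiplicity 3), 3 (algebraic multiplicity 2), 4 (algebraic multiplicity 1).

For λ = -5: rank(A + 5I) = 5, rank((A + 5I)^2) = 4, rank((A + 5I)^3) = 3. The eigenspace has dimension 6 - 5 = 1, so there is 1 Jordan block; the rank sequence gives block sizes [3].

For λ = 3: rank(A - 3I) = 5, rank((A - 3I)^2) = 4. The eigenspace has dimension 6 - 5 = 1, so there is 1 Jordan block; the rank sequence gives block sizes [2].

For λ = 4: algebraic multiplicity 1 gives one 1×1 block.

Assembling the blocks gives the Jordan form J above.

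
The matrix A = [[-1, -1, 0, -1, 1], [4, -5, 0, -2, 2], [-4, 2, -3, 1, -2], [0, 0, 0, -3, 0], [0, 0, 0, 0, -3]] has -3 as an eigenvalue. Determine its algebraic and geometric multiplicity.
algebraic multiplicity 5, geometric multiplicity 3

The characteristic polynomial is (x + 3)^5, so the factor x + 3 appears with exponent 5: the algebraic multiplicity is 5.

rank(A + 3I) = 2, so the eigenspace has dimension 5 - 2 = 3: the geometric multiplicity is 3.

Since 3 < 5, A is not diagonalizable.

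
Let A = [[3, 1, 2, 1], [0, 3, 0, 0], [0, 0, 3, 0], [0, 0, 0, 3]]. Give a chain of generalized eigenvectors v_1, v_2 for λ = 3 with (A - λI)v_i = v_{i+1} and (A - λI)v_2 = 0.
v_1 = [[0, 1, 0, 0]]^T, v_2 = [[1, 0, 0, 0]]^T

We seek v_1 ∈ ker((A - 3I)^2) \ ker(A - 3I), then set v_{i+1} = (A - 3I) v_i.

One such chain is v_1 = [[0, 1, 0, 0]]^T, v_2 = [[1, 0, 0, 0]]^T. Check: (A - 3I) v_2 = [[0, 0, 0, 0]]^T = 0.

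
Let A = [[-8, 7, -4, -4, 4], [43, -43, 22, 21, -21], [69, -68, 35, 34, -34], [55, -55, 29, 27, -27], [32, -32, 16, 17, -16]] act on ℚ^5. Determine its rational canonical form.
R = [[0, 0, 0, 0, -9], [1, 0, 0, 0, -21], [0, 1, 0, 0, -22], [0, 0, 1, 0, -14], [0, 0, 0, 1, -5]]

The invariant factors of A (the non-unit diagonal entries of the Smith normal form of xI - A over ℚ[x]) are (x + 1)(x^2 + 2x + 3)^2, each dividing the next. The characteristic polynomial is their product, (x + 1)(x^2 + 2x + 3)^2.

The rational canonical form is the block-diagonal matrix of companion matrices C(f_i):
R = [[0, 0, 0, 0, -9], [1, 0, 0, 0, -21], [0, 1, 0, 0, -22], [0, 0, 1, 0, -14], [0, 0, 0, 1, -5]].

Note the characteristic polynomial does not split into linear factors over ℚ, so A has no Jordan form over ℚ; the rational canonical form exists over any field.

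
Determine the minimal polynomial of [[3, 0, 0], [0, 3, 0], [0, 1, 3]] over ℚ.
m_A(x) = (x - 3)^2

The characteristic polynomial factors as (x - 3)^3. The minimal polynomial is ∏(x - λ)^{k_λ} where k_λ is the size of the largest Jordan block at λ.

For λ = 3: rank(A - 3I) = 1, and the largest Jordan block has size 2 (the smallest k with rank((A - 3I)^k) = rank((A - 3I)^(k+1))).

So m_A(x) = (x - 3)^2.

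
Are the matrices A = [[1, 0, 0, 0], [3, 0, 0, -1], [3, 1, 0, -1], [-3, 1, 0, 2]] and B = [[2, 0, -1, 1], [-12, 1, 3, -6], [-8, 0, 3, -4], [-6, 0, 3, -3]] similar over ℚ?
Yes.

Two matrices over a field are similar if and only if they have the same invariant factors.

Both A and B have characteristic polynomial x(x - 1)^3 and minimal polynomial x(x - 1)^2. Computing further, both have invariant factors x - 1, x(x - 1)^2. Hence A and B are similar.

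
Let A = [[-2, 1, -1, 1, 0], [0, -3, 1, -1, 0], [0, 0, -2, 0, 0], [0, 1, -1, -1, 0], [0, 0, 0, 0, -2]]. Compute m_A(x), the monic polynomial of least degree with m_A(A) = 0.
The characteristic polynomial factors as (x + 2)^5. The minimal polynomial is ∏(x - λ)^{k_λ} where k_λ is the size of the largest Jordan block at λ.

For λ = -2: rank(A + 2I) = 1, and the largest Jordan block has size 2 (the smallest k with rank((A + 2I)^k) = rank((A + 2I)^(k+1))).

So m_A(x) = (x + 2)^2.

m_A(x) = (x + 2)^2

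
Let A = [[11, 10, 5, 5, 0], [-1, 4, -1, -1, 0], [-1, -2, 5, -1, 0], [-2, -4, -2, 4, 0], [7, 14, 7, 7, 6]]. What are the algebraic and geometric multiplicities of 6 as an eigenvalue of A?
The characteristic polynomial is (x - 6)^5, so the factor x - 6 appears with exponent 5: the algebraic multiplicity is 5.

rank(A - 6I) = 1, so the eigenspace has dimension 5 - 1 = 4: the geometric multiplicity is 4.

Since 4 < 5, A is not diagonalizable.

algebraic multiplicity 5, geometric multiplicity 4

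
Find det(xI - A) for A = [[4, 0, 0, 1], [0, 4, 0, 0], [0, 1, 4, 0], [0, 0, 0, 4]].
χ_A(x) = (x - 4)^4

xI - A = [[x - 4, 0, 0, -1], [0, x - 4, 0, 0], [0, -1, x - 4, 0], [0, 0, 0, x - 4]].

Expanding det(xI - A) along the first row:
det(xI - A) = + (x - 4)·det([[x - 4, 0, 0], [-1, x - 4, 0], [0, 0, x - 4]]) - (0)·det([[0, 0, 0], [0, x - 4, 0], [0, 0, x - 4]]) + (0)·det([[0, x - 4, 0], [0, -1, 0], [0, 0, x - 4]]) - (-1)·det([[0, x - 4, 0], [0, -1, x - 4], [0, 0, 0]]).

Evaluating gives χ_A(x) = x^4 - 16x^3 + 96x^2 - 256x + 256 = (x - 4)^4.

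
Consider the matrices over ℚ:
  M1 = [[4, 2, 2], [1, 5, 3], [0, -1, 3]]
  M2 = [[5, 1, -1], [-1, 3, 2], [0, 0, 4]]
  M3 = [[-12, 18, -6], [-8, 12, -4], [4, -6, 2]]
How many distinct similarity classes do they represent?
2 classes: {M1, M2}, {M3}

Characteristic polynomials: χ_{M1} = (x - 4)^3, χ_{M2} = (x - 4)^3, χ_{M3} = x^2(x - 2).

{M1, M2}: invariant factors (x - 4)^3.

{M3}: invariant factors x, x(x - 2).

Matrices are similar if and only if their invariant-factor lists agree; the partition into similarity classes is {M1, M2}, {M3}.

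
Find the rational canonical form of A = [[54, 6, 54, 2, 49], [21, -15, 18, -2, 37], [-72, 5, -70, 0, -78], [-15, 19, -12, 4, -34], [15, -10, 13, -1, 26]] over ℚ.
R = [[0, 0, 0, 0, 60], [1, 0, 0, 0, 7], [0, 1, 0, 0, -6], [0, 0, 1, 0, 11], [0, 0, 0, 1, -1]]

The invariant factors of A (the non-unit diagonal entries of the Smith normal form of xI - A over ℚ[x]) are (x - 3)(x + 4)(x^3 + x + 5), each dividing the next. The characteristic polynomial is their product, (x - 3)(x + 4)(x^3 + x + 5).

The rational canonical form is the block-diagonal matrix of companion matrices C(f_i):
R = [[0, 0, 0, 0, 60], [1, 0, 0, 0, 7], [0, 1, 0, 0, -6], [0, 0, 1, 0, 11], [0, 0, 0, 1, -1]].

Note the characteristic polynomial does not split into linear factors over ℚ, so A has no Jordan form over ℚ; the rational canonical form exists over any field.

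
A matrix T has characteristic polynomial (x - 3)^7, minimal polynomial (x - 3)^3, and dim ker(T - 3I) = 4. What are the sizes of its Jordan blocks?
Jordan blocks: (3, 3), (3, 2), (3, 1), (3, 1)

λ = 3: algebraic multiplicity 7 (exponent in χ_T), largest block size 3 (exponent in m_T), 4 blocks (geometric multiplicity). These force block sizes [3, 2, 1, 1].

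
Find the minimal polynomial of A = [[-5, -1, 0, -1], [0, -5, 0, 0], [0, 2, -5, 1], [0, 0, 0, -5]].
m_A(x) = (x + 5)^2

The characteristic polynomial factors as (x + 5)^4. The minimal polynomial is ∏(x - λ)^{k_λ} where k_λ is the size of the largest Jordan block at λ.

For λ = -5: rank(A + 5I) = 2, and the largest Jordan block has size 2 (the smallest k with rank((A + 5I)^k) = rank((A + 5I)^(k+1))).

So m_A(x) = (x + 5)^2.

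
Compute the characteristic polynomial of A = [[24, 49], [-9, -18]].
χ_A(x) = (x - 3)^2

xI - A = [[x - 24, -49], [9, x + 18]].

Expanding det(xI - A) along the first row:
det(xI - A) = + (x - 24)·det([[x + 18]]) - (-49)·det([[9]]).

Evaluating gives χ_A(x) = x^2 - 6x + 9 = (x - 3)^2.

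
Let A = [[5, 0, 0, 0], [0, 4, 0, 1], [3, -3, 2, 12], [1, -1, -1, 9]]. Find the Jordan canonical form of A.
The characteristic polynomial is det(xI - A) = (x - 5)^4, so the eigenvalues are 5 (algebraic multiplicity 4).

For λ = 5: rank(A - 5I) = 2, rank((A - 5I)^2) = 1, rank((A - 5I)^3) = 0. The eigenspace has dimension 4 - 2 = 2, so there are 2 Jordan blocks; the rank sequence gives block sizes [3, 1].

Assembling the blocks gives the Jordan form J above.

J = [[5, 1, 0, 0], [0, 5, 1, 0], [0, 0, 5, 0], [0, 0, 0, 5]]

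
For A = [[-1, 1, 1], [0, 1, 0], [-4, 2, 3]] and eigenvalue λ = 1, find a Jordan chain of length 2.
We seek v_1 ∈ ker((A - I)^2) \ ker(A - I), then set v_{i+1} = (A - I) v_i.

One such chain is v_1 = [[1, 1, 2]]^T, v_2 = [[1, 0, 2]]^T. Check: (A - I) v_2 = [[0, 0, 0]]^T = 0.

v_1 = [[1, 1, 2]]^T, v_2 = [[1, 0, 2]]^T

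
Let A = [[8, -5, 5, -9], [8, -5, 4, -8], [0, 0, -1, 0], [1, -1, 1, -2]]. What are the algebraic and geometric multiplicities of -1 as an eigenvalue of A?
The characteristic polynomial is (x - 3)(x + 1)^3, so the factor x + 1 appears with exponent 3: the algebraic multiplicity is 3.

rank(A + I) = 2, so the eigenspace has dimension 4 - 2 = 2: the geometric multiplicity is 2.

Since 2 < 3, A is not diagonalizable.

algebraic multiplicity 3, geometric multiplicity 2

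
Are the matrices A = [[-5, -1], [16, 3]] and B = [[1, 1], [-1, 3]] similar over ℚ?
No.

trace(A) = -2 but trace(B) = 4. The trace is a similarity invariant, so A and B are not similar.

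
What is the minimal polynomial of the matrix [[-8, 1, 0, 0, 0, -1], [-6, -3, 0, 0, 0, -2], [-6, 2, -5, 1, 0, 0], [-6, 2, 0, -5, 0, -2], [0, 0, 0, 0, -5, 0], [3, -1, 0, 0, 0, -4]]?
The characteristic polynomial factors as (x + 5)^6. The minimal polynomial is ∏(x - λ)^{k_λ} where k_λ is the size of the largest Jordan block at λ.

For λ = -5: rank(A + 5I) = 2, and the largest Jordan block has size 2 (the smallest k with rank((A + 5I)^k) = rank((A + 5I)^(k+1))).

So m_A(x) = (x + 5)^2.

m_A(x) = (x + 5)^2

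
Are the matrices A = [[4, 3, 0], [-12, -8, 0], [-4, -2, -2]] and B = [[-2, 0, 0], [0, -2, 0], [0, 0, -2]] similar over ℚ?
No.

Both have characteristic polynomial (x + 2)^3, but the minimal polynomial of A is (x + 2)^2 while the minimal polynomial of B is x + 2. The minimal polynomial is a similarity invariant, so A and B are not similar.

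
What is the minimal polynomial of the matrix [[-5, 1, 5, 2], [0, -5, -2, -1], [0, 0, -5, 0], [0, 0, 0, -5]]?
m_A(x) = (x + 5)^3

The characteristic polynomial factors as (x + 5)^4. The minimal polynomial is ∏(x - λ)^{k_λ} where k_λ is the size of the largest Jordan block at λ.

For λ = -5: rank(A + 5I) = 2, and the largest Jordan block has size 3 (the smallest k with rank((A + 5I)^k) = rank((A + 5I)^(k+1))).

So m_A(x) = (x + 5)^3.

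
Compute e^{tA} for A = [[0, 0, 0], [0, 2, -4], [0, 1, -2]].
A has Jordan form J = [[0, 1, 0], [0, 0, 0], [0, 0, 0]] with A = PJP^{-1}, so e^{tA} = P e^{tJ} P^{-1}.

For a Jordan block J_k(λ), e^{tJ_k(λ)} = e^{λt} · (I + tN + t^2 N^2/2! + ... + t^{k-1} N^{k-1}/(k-1)!) where N is the nilpotent superdiagonal part.

Assembling the blocks and conjugating back gives the entries of e^{tA} as shown above.

e^{tA} = [[1, 0, 0], [0, 2*t + 1, -4*t], [0, t, 1 - 2*t]]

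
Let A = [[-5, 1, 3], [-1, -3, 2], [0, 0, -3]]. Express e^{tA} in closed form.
e^{tA} = [[(1 - t)*e^{-4*t}, t*e^{-4*t}, (t + 2*e^{t} - 2)*e^{-4*t}], [-t*e^{-4*t}, (t + 1)*e^{-4*t}, (t + e^{t} - 1)*e^{-4*t}], [0, 0, e^{-3*t}]]

A has Jordan form J = [[-4, 1, 0], [0, -4, 0], [0, 0, -3]] with A = PJP^{-1}, so e^{tA} = P e^{tJ} P^{-1}.

For a Jordan block J_k(λ), e^{tJ_k(λ)} = e^{λt} · (I + tN + t^2 N^2/2! + ... + t^{k-1} N^{k-1}/(k-1)!) where N is the nilpotent superdiagonal part.

Assembling the blocks and conjugating back gives the entries of e^{tA} as shown above.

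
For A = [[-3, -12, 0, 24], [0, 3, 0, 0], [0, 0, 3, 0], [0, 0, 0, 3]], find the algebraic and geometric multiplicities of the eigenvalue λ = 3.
algebraic multiplicity 3, geometric multiplicity 3

The characteristic polynomial is (x - 3)^3(x + 3), so the factor x - 3 appears with exponent 3: the algebraic multiplicity is 3.

rank(A - 3I) = 1, so the eigenspace has dimension 4 - 1 = 3: the geometric multiplicity is 3.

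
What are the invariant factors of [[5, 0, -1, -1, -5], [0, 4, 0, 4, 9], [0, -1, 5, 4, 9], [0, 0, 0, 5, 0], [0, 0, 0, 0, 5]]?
The Jordan structure of A has elementary divisors (x - 4), (x - 5)^2, (x - 5), (x - 5). Arranging the block sizes at each eigenvalue in decreasing order and taking row products gives the invariant factors.

Invariant factors (smallest first, each dividing the next): x - 5, x - 5, (x - 5)^2(x - 4).

Check: the last factor (x - 5)^2(x - 4) is the minimal polynomial, and the product (x - 5)^4(x - 4) is the characteristic polynomial.

x - 5, x - 5, (x - 5)^2(x - 4)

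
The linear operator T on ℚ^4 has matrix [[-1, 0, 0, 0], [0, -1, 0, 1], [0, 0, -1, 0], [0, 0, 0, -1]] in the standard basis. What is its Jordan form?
J = [[-1, 1, 0, 0], [0, -1, 0, 0], [0, 0, -1, 0], [0, 0, 0, -1]]

The characteristic polynomial is det(xI - A) = (x + 1)^4, so the eigenvalues are -1 (algebraic multiplicity 4).

For λ = -1: rank(A + I) = 1, rank((A + I)^2) = 0. The eigenspace has dimension 4 - 1 = 3, so there are 3 Jordan blocks; the rank sequence gives block sizes [2, 1, 1].

Assembling the blocks gives the Jordan form J above.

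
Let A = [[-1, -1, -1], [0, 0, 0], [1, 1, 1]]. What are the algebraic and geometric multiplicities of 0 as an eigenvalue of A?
The characteristic polynomial is x^3, so the factor x appears with exponent 3: the algebraic multiplicity is 3.

rank(A) = 1, so the eigenspace has dimension 3 - 1 = 2: the geometric multiplicity is 2.

Since 2 < 3, A is not diagonalizable.

algebraic multiplicity 3, geometric multiplicity 2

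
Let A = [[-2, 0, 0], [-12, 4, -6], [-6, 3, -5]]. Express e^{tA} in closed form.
e^{tA} = [[e^{-2*t}, 0, 0], [-4*e^{t} + 4*e^{-2*t}, 2*e^{t} - e^{-2*t}, -2*e^{t} + 2*e^{-2*t}], [-2*e^{t} + 2*e^{-2*t}, e^{t} - e^{-2*t}, -e^{t} + 2*e^{-2*t}]]

A has Jordan form J = [[-2, 0, 0], [0, -2, 0], [0, 0, 1]] with A = PJP^{-1}, so e^{tA} = P e^{tJ} P^{-1}.

For a Jordan block J_k(λ), e^{tJ_k(λ)} = e^{λt} · (I + tN + t^2 N^2/2! + ... + t^{k-1} N^{k-1}/(k-1)!) where N is the nilpotent superdiagonal part.

Assembling the blocks and conjugating back gives the entries of e^{tA} as shown above.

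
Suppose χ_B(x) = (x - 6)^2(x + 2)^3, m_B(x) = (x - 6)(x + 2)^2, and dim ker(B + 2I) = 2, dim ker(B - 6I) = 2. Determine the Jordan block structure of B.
λ = -2: algebraic multiplicity 3 (exponent in χ_B), largest block size 2 (exponent in m_B), 2 blocks (geometric multiplicity). These force block sizes [2, 1].
λ = 6: algebraic multiplicity 2 (exponent in χ_B), largest block size 1 (exponent in m_B), 2 blocks (geometric multiplicity). These force block sizes [1, 1].

Jordan blocks: (-2, 2), (-2, 1), (6, 1), (6, 1)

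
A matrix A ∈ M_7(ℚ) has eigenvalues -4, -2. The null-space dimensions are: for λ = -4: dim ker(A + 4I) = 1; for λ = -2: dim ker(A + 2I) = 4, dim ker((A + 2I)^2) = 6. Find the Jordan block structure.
λ = -4: successive nullity increments [1] count blocks of size ≥ k; block sizes are [1].
λ = -2: successive nullity increments [4, 2] count blocks of size ≥ k; block sizes are [2, 2, 1, 1].

Jordan blocks: (-4, 1), (-2, 2), (-2, 2), (-2, 1), (-2, 1)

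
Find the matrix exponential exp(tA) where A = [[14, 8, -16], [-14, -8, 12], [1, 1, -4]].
e^{tA} = [[(2*e^{8*t} - 1)*e^{-2*t}, (e^{8*t} - 1)*e^{-2*t}, 2*(1 - e^{8*t})*e^{-2*t}], [2*(t - e^{8*t} + 1)*e^{-2*t}, (2*t - e^{8*t} + 2)*e^{-2*t}, 2*(-2*t + e^{8*t} - 1)*e^{-2*t}], [t*e^{-2*t}, t*e^{-2*t}, (1 - 2*t)*e^{-2*t}]]

A has Jordan form J = [[-2, 1, 0], [0, -2, 0], [0, 0, 6]] with A = PJP^{-1}, so e^{tA} = P e^{tJ} P^{-1}.

For a Jordan block J_k(λ), e^{tJ_k(λ)} = e^{λt} · (I + tN + t^2 N^2/2! + ... + t^{k-1} N^{k-1}/(k-1)!) where N is the nilpotent superdiagonal part.

Assembling the blocks and conjugating back gives the entries of e^{tA} as shown above.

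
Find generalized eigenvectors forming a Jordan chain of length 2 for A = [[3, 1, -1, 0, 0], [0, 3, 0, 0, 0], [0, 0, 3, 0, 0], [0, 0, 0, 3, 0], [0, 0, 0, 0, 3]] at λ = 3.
We seek v_1 ∈ ker((A - 3I)^2) \ ker(A - 3I), then set v_{i+1} = (A - 3I) v_i.

One such chain is v_1 = [[-2, -1, -2, 1, 0]]^T, v_2 = [[1, 0, 0, 0, 0]]^T. Check: (A - 3I) v_2 = [[0, 0, 0, 0, 0]]^T = 0.

v_1 = [[-2, -1, -2, 1, 0]]^T, v_2 = [[1, 0, 0, 0, 0]]^T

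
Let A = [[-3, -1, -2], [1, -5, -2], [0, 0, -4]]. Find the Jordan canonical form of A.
The characteristic polynomial is det(xI - A) = (x + 4)^3, so the eigenvalues are -4 (algebraic multiplicity 3).

For λ = -4: rank(A + 4I) = 1, rank((A + 4I)^2) = 0. The eigenspace has dimension 3 - 1 = 2, so there are 2 Jordan blocks; the rank sequence gives block sizes [2, 1].

Assembling the blocks gives the Jordan form J above.

J = [[-4, 1, 0], [0, -4, 0], [0, 0, -4]]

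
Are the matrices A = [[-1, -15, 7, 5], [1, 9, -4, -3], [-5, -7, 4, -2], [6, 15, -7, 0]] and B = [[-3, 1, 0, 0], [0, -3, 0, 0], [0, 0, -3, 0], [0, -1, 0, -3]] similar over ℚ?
trace(A) = 12 but trace(B) = -12. The trace is a similarity invariant, so A and B are not similar.

No.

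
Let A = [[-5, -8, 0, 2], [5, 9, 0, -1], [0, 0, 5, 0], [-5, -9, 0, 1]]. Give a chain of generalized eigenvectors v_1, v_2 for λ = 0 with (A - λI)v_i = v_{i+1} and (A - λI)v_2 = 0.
We seek v_1 ∈ ker(A^2) \ ker(A), then set v_{i+1} = A v_i.

One such chain is v_1 = [[0, 0, 0, 1]]^T, v_2 = [[2, -1, 0, 1]]^T. Check: A v_2 = [[0, 0, 0, 0]]^T = 0.

v_1 = [[0, 0, 0, 1]]^T, v_2 = [[2, -1, 0, 1]]^T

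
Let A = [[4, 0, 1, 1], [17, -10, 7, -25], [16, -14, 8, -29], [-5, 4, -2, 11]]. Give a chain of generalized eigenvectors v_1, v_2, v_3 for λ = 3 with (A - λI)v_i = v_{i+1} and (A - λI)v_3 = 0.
v_1 = [[1, 1, 0, 0]]^T, v_2 = [[1, 4, 2, -1]]^T, v_3 = [[2, 4, -1, -1]]^T

We seek v_1 ∈ ker((A - 3I)^3) \ ker((A - 3I)^2), then set v_{i+1} = (A - 3I) v_i.

One such chain is v_1 = [[1, 1, 0, 0]]^T, v_2 = [[1, 4, 2, -1]]^T, v_3 = [[2, 4, -1, -1]]^T. Check: (A - 3I) v_3 = [[0, 0, 0, 0]]^T = 0.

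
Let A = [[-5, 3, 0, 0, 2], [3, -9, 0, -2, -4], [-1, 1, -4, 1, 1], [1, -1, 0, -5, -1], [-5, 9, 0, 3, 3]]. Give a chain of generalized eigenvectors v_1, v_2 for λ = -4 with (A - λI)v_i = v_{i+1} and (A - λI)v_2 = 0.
v_1 = [[0, -1, 0, 0, 2]]^T, v_2 = [[1, -3, 1, -1, 5]]^T

We seek v_1 ∈ ker((A + 4I)^2) \ ker(A + 4I), then set v_{i+1} = (A + 4I) v_i.

One such chain is v_1 = [[0, -1, 0, 0, 2]]^T, v_2 = [[1, -3, 1, -1, 5]]^T. Check: (A + 4I) v_2 = [[0, 0, 0, 0, 0]]^T = 0.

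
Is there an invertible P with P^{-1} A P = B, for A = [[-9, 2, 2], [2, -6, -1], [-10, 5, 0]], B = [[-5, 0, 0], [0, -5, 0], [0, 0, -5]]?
No.

Both have characteristic polynomial (x + 5)^3, but the minimal polynomial of A is (x + 5)^2 while the minimal polynomial of B is x + 5. The minimal polynomial is a similarity invariant, so A and B are not similar.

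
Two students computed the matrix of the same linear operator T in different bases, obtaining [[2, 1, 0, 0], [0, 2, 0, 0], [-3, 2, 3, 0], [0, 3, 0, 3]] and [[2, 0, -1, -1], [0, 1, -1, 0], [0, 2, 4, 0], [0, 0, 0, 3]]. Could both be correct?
Two matrices over a field are similar if and only if they have the same invariant factors.

Both A and B have characteristic polynomial (x - 3)^2(x - 2)^2 and minimal polynomial (x - 3)(x - 2)^2. Computing further, both have invariant factors x - 3, (x - 3)(x - 2)^2. Hence A and B are similar.

Yes.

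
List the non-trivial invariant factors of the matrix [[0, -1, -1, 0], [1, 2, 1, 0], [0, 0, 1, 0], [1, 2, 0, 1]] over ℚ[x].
x - 1, (x - 1)^3

The Jordan structure of A has elementary divisors (x - 1)^3, (x - 1). Arranging the block sizes at each eigenvalue in decreasing order and taking row products gives the invariant factors.

Invariant factors (smallest first, each dividing the next): x - 1, (x - 1)^3.

Check: the last factor (x - 1)^3 is the minimal polynomial, and the product (x - 1)^4 is the characteristic polynomial.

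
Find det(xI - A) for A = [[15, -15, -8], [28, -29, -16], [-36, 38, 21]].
xI - A = [[x - 15, 15, 8], [-28, x + 29, 16], [36, -38, x - 21]].

Expanding det(xI - A) along the first row:
det(xI - A) = + (x - 15)·det([[x + 29, 16], [-38, x - 21]]) - (15)·det([[-28, 16], [36, x - 21]]) + (8)·det([[-28, x + 29], [36, -38]]).

Evaluating gives χ_A(x) = x^3 - 7x^2 + 11x - 5 = (x - 5)(x - 1)^2.

χ_A(x) = (x - 5)(x - 1)^2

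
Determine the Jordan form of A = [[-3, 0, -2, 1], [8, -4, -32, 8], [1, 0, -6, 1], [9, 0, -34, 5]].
The characteristic polynomial is det(xI - A) = x^2(x + 4)^2, so the eigenvalues are -4 (algebraic multiplicity 2), 0 (algebraic multiplicity 2).

For λ = -4: rank(A + 4I) = 2. The eigenspace has dimension 4 - 2 = 2, so there are 2 Jordan blocks; the rank sequence gives block sizes [1, 1].

For λ = 0: rank(A) = 3, rank(A^2) = 2. The eigenspace has dimension 4 - 3 = 1, so there is 1 Jordan block; the rank sequence gives block sizes [2].

Assembling the blocks gives the Jordan form J above.

J = [[-4, 0, 0, 0], [0, -4, 0, 0], [0, 0, 0, 1], [0, 0, 0, 0]]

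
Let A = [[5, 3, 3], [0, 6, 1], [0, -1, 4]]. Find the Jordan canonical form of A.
The characteristic polynomial is det(xI - A) = (x - 5)^3, so the eigenvalues are 5 (algebraic multiplicity 3).

For λ = 5: rank(A - 5I) = 1, rank((A - 5I)^2) = 0. The eigenspace has dimension 3 - 1 = 2, so there are 2 Jordan blocks; the rank sequence gives block sizes [2, 1].

Assembling the blocks gives the Jordan form J above.

J = [[5, 1, 0], [0, 5, 0], [0, 0, 5]]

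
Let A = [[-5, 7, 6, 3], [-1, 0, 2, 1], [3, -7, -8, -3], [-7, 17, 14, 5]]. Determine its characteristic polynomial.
xI - A = [[x + 5, -7, -6, -3], [1, x, -2, -1], [-3, 7, x + 8, 3], [7, -17, -14, x - 5]].

Expanding det(xI - A) along the first row:
det(xI - A) = + (x + 5)·det([[x, -2, -1], [7, x + 8, 3], [-17, -14, x - 5]]) - (-7)·det([[1, -2, -1], [-3, x + 8, 3], [7, -14, x - 5]]) + (-6)·det([[1, x, -1], [-3, 7, 3], [7, -17, x - 5]]) - (-3)·det([[1, x, -2], [-3, 7, x + 8], [7, -17, -14]]).

Evaluating gives χ_A(x) = x^4 + 8x^3 + 24x^2 + 32x + 16 = (x + 2)^4.

χ_A(x) = (x + 2)^4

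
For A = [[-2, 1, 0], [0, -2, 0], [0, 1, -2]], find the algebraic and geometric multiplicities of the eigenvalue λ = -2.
algebraic multiplicity 3, geometric multiplicity 2

The characteristic polynomial is (x + 2)^3, so the factor x + 2 appears with exponent 3: the algebraic multiplicity is 3.

rank(A + 2I) = 1, so the eigenspace has dimension 3 - 1 = 2: the geometric multiplicity is 2.

Since 2 < 3, A is not diagonalizable.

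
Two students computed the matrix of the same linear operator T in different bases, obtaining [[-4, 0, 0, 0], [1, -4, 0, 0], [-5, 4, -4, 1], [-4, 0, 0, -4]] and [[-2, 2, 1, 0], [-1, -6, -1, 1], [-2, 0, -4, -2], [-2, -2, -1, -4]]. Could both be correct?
Yes.

Two matrices over a field are similar if and only if they have the same invariant factors.

Both A and B have characteristic polynomial (x + 4)^4 and minimal polynomial (x + 4)^2. Computing further, both have invariant factors (x + 4)^2, (x + 4)^2. Hence A and B are similar.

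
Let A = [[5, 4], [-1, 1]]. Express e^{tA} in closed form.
A has Jordan form J = [[3, 1], [0, 3]] with A = PJP^{-1}, so e^{tA} = P e^{tJ} P^{-1}.

For a Jordan block J_k(λ), e^{tJ_k(λ)} = e^{λt} · (I + tN + t^2 N^2/2! + ... + t^{k-1} N^{k-1}/(k-1)!) where N is the nilpotent superdiagonal part.

Assembling the blocks and conjugating back gives the entries of e^{tA} as shown above.

e^{tA} = [[(2*t + 1)*e^{3*t}, 4*t*e^{3*t}], [-t*e^{3*t}, (1 - 2*t)*e^{3*t}]]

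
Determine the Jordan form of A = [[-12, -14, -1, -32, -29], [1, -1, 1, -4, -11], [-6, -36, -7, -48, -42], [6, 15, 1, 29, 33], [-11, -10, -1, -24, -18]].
The characteristic polynomial is det(xI - A) = (x + 1)^4(x + 5), so the eigenvalues are -5 (algebraic multiplicity 1), -1 (algebraic multiplicity 4).

For λ = -5: algebraic multiplicity 1 gives one 1×1 block.

For λ = -1: rank(A + I) = 3, rank((A + I)^2) = 1. The eigenspace has dimension 5 - 3 = 2, so there are 2 Jordan blocks; the rank sequence gives block sizes [2, 2].

Assembling the blocks gives the Jordan form J above.

J = [[-5, 0, 0, 0, 0], [0, -1, 1, 0, 0], [0, 0, -1, 0, 0], [0, 0, 0, -1, 1], [0, 0, 0, 0, -1]]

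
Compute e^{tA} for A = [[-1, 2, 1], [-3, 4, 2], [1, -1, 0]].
A has Jordan form J = [[1, 1, 0], [0, 1, 1], [0, 0, 1]] with A = PJP^{-1}, so e^{tA} = P e^{tJ} P^{-1}.

For a Jordan block J_k(λ), e^{tJ_k(λ)} = e^{λt} · (I + tN + t^2 N^2/2! + ... + t^{k-1} N^{k-1}/(k-1)!) where N is the nilpotent superdiagonal part.

Assembling the blocks and conjugating back gives the entries of e^{tA} as shown above.

e^{tA} = [[(-t^2 - 4*t + 2)*e^{t}/2, t*(t + 4)*e^{t}/2, t*(t + 2)*e^{t}/2], [t*(-t - 6)*e^{t}/2, (t^2 + 6*t + 2)*e^{t}/2, t*(t + 4)*e^{t}/2], [t*e^{t}, -t*e^{t}, (1 - t)*e^{t}]]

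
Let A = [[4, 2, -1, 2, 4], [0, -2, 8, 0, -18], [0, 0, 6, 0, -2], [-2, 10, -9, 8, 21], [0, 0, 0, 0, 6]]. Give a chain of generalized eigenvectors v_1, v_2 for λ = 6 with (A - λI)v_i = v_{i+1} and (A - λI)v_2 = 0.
We seek v_1 ∈ ker((A - 6I)^2) \ ker(A - 6I), then set v_{i+1} = (A - 6I) v_i.

One such chain is v_1 = [[0, 1, 1, 0, 0]]^T, v_2 = [[1, 0, 0, 1, 0]]^T. Check: (A - 6I) v_2 = [[0, 0, 0, 0, 0]]^T = 0.

v_1 = [[0, 1, 1, 0, 0]]^T, v_2 = [[1, 0, 0, 1, 0]]^T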